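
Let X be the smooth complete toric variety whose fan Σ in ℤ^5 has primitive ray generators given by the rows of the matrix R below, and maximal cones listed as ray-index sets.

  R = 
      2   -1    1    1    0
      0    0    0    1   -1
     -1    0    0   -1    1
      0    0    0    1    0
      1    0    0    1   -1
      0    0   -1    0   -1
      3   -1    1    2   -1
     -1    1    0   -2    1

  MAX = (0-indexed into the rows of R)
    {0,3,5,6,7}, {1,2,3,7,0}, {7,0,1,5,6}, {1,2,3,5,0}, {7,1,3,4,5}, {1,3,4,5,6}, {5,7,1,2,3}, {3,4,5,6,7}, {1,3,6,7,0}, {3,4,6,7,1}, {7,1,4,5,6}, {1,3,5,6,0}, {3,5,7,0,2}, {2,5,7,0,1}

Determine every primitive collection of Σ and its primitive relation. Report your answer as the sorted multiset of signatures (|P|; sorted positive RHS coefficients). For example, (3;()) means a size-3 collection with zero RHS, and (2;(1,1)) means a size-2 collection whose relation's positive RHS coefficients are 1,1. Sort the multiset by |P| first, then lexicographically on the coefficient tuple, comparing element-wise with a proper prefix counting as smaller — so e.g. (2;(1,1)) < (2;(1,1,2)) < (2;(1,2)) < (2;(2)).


|primitive collections| = 5. Relations:

  P = {2,4}:  v_{2} + v_{4} = 0  ⟹  sig = (2;())
  P = {0,4}:  v_{0} + v_{4} = v_{6}  ⟹  sig = (2;(1))
  P = {2,6}:  v_{2} + v_{6} = v_{0}  ⟹  sig = (2;(1))
  P = {0,1,3,5,7}:  v_{0} + v_{1} + v_{3} + v_{5} + v_{7} = v_{4}  ⟹  sig = (5;(1))
  P = {1,3,5,6,7}:  v_{1} + v_{3} + v_{5} + v_{6} + v_{7} = 2·v_{4}  ⟹  sig = (5;(2))

Signatures (|P|; sorted positive RHS coefficients), sorted:
    (2;())
    (2;(1))
    (2;(1))
    (5;(1))
    (5;(2))


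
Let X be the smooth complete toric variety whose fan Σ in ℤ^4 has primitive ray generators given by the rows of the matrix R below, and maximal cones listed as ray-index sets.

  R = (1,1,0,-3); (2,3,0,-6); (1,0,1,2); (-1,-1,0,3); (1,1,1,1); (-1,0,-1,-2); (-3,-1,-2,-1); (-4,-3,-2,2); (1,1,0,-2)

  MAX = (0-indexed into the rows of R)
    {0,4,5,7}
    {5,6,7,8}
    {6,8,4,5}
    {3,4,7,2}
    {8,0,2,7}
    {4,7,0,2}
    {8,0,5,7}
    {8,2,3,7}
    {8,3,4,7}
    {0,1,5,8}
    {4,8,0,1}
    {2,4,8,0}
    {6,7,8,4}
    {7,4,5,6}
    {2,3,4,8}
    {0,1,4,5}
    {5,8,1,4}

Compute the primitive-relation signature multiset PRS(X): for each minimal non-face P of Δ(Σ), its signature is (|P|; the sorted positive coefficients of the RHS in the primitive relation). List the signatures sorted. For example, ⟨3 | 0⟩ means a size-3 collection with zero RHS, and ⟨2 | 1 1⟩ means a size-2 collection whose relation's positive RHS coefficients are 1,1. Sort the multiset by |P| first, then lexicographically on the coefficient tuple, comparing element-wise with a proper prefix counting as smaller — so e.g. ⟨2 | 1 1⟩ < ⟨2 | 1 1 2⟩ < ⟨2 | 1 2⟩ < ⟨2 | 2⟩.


Primitive collections (14):

  P={0,3}:  v_{0} + v_{3} = 0  ⟹  sig = ⟨2 | 0⟩
  P={2,5}:  v_{2} + v_{5} = 0  ⟹  sig = ⟨2 | 0⟩
  P={1,2}:  v_{1} + v_{2} = v_{0} + v_{4} + v_{8}  ⟹  sig = ⟨2 | 1 1 1⟩
  P={1,3}:  v_{1} + v_{3} = v_{4} + v_{5} + v_{8}  ⟹  sig = ⟨2 | 1 1 1⟩
  P={2,6}:  v_{2} + v_{6} = v_{4} + v_{7} + v_{8}  ⟹  sig = ⟨2 | 1 1 1⟩
  P={3,5}:  v_{3} + v_{5} = v_{4} + v_{7} + v_{8}  ⟹  sig = ⟨2 | 1 1 1⟩
  P={1,6}:  v_{1} + v_{6} = v_{4} + 3·v_{5} + v_{8}  ⟹  sig = ⟨2 | 1 1 3⟩
  P={0,6}:  v_{0} + v_{6} = 2·v_{5}  ⟹  sig = ⟨2 | 2⟩
  P={1,7}:  v_{1} + v_{7} = 2·v_{5}  ⟹  sig = ⟨2 | 2⟩
  P={3,6}:  v_{3} + v_{6} = 2·v_{4} + 2·v_{7} + 2·v_{8}  ⟹  sig = ⟨2 | 2 2 2⟩
  P={0,4,5,8}:  v_{0} + v_{4} + v_{5} + v_{8} = v_{1}  ⟹  sig = ⟨4 | 1⟩
  P={0,4,7,8}:  v_{0} + v_{4} + v_{7} + v_{8} = v_{5}  ⟹  sig = ⟨4 | 1⟩
  P={2,4,7,8}:  v_{2} + v_{4} + v_{7} + v_{8} = v_{3}  ⟹  sig = ⟨4 | 1⟩
  P={4,5,7,8}:  v_{4} + v_{5} + v_{7} + v_{8} = v_{6}  ⟹  sig = ⟨4 | 1⟩

Sorted signature multiset PRS(X):
{ ⟨2 | 0⟩ ×2,  ⟨2 | 1 1 1⟩ ×4,  ⟨2 | 1 1 3⟩,  ⟨2 | 2⟩ ×2,  ⟨2 | 2 2 2⟩,  ⟨4 | 1⟩ ×4 }


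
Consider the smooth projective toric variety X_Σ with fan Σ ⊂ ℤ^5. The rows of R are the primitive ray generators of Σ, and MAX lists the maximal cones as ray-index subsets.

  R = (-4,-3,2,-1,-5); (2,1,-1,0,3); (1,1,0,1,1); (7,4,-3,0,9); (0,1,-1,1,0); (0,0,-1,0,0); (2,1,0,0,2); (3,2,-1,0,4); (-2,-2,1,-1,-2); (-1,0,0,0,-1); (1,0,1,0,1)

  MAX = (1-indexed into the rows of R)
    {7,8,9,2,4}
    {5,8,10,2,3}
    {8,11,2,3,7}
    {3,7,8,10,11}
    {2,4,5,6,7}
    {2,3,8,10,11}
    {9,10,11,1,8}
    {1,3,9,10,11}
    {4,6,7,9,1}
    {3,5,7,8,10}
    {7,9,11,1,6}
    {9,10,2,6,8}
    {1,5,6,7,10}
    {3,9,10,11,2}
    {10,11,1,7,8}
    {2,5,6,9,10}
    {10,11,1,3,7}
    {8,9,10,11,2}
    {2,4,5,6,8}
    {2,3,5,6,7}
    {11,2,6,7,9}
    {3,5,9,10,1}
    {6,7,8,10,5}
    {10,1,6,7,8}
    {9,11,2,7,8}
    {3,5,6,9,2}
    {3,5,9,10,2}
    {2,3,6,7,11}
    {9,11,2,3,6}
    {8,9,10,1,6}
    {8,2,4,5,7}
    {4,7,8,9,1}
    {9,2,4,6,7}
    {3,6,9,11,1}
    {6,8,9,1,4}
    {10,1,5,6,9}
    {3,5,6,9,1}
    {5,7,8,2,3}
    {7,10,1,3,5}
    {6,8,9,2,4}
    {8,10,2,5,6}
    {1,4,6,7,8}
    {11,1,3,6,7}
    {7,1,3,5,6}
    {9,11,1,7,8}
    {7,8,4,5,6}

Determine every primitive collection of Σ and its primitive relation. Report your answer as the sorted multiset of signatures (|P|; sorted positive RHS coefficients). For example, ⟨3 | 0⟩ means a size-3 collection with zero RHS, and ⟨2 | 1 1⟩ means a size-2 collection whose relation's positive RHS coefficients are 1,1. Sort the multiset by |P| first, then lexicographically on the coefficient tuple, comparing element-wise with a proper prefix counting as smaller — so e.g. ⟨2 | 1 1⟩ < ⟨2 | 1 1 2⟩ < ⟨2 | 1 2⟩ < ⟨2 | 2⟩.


The 21 primitive collections of Σ (r=11, n=5):

  {1,2}:  v_{1} + v_{2} = v_{9}  ⇒ sig = ⟨2 | 1⟩
  {5,11}:  v_{5} + v_{11} = v_{3}  ⇒ sig = ⟨2 | 1⟩
  {4,10}:  v_{4} + v_{10} = v_{6} + 2·v_{8}  ⇒ sig = ⟨2 | 1 2⟩
  {3,4}:  v_{3} + v_{4} = 2·v_{2} + v_{5} + 2·v_{7}  ⇒ sig = ⟨2 | 1 2 2⟩
  {4,11}:  v_{4} + v_{11} = 2·v_{2} + 2·v_{7}  ⇒ sig = ⟨2 | 2 2⟩
  {5,7,9}:  v_{5} + v_{7} + v_{9} = 0  ⇒ sig = ⟨3 | 0⟩
  {6,10,11}:  v_{6} + v_{10} + v_{11} = 0  ⇒ sig = ⟨3 | 0⟩
  {1,5,8}:  v_{1} + v_{5} + v_{8} = v_{10}  ⇒ sig = ⟨3 | 1⟩
  {2,7,10}:  v_{2} + v_{7} + v_{10} = v_{8}  ⇒ sig = ⟨3 | 1⟩
  {3,6,10}:  v_{3} + v_{6} + v_{10} = v_{5}  ⇒ sig = ⟨3 | 1⟩
  {3,7,9}:  v_{3} + v_{7} + v_{9} = v_{11}  ⇒ sig = ⟨3 | 1⟩
  {1,3,8}:  v_{1} + v_{3} + v_{8} = v_{10} + v_{11}  ⇒ sig = ⟨3 | 1 1⟩
  {1,4,5}:  v_{1} + v_{4} + v_{5} = v_{6} + v_{8}  ⇒ sig = ⟨3 | 1 1⟩
  {5,8,9}:  v_{5} + v_{8} + v_{9} = v_{2} + v_{10}  ⇒ sig = ⟨3 | 1 1⟩
  {6,8,11}:  v_{6} + v_{8} + v_{11} = v_{2} + v_{7}  ⇒ sig = ⟨3 | 1 1⟩
  {7,9,10}:  v_{7} + v_{9} + v_{10} = v_{1} + v_{8}  ⇒ sig = ⟨3 | 1 1⟩
  {3,6,8}:  v_{3} + v_{6} + v_{8} = v_{2} + v_{5} + v_{7}  ⇒ sig = ⟨3 | 1 1 1⟩
  {3,8,9}:  v_{3} + v_{8} + v_{9} = v_{2} + v_{10} + v_{11}  ⇒ sig = ⟨3 | 1 1 1⟩
  {4,5,9}:  v_{4} + v_{5} + v_{9} = v_{2} + v_{6} + v_{8}  ⇒ sig = ⟨3 | 1 1 1⟩
  {2,6,7,8}:  v_{2} + v_{6} + v_{7} + v_{8} = v_{4}  ⇒ sig = ⟨4 | 1⟩
  {6,7,8,9}:  v_{6} + v_{7} + v_{8} + v_{9} = v_{1} + v_{4}  ⇒ sig = ⟨4 | 1 1⟩

so the primitive-relation signature multiset is
[⟨2 | 1⟩, ⟨2 | 1⟩, ⟨2 | 1 2⟩, ⟨2 | 1 2 2⟩, ⟨2 | 2 2⟩, ⟨3 | 0⟩, ⟨3 | 0⟩, ⟨3 | 1⟩, ⟨3 | 1⟩, ⟨3 | 1⟩, ⟨3 | 1⟩, ⟨3 | 1 1⟩, ⟨3 | 1 1⟩, ⟨3 | 1 1⟩, ⟨3 | 1 1⟩, ⟨3 | 1 1⟩, ⟨3 | 1 1 1⟩, ⟨3 | 1 1 1⟩, ⟨3 | 1 1 1⟩, ⟨4 | 1⟩, ⟨4 | 1 1⟩]


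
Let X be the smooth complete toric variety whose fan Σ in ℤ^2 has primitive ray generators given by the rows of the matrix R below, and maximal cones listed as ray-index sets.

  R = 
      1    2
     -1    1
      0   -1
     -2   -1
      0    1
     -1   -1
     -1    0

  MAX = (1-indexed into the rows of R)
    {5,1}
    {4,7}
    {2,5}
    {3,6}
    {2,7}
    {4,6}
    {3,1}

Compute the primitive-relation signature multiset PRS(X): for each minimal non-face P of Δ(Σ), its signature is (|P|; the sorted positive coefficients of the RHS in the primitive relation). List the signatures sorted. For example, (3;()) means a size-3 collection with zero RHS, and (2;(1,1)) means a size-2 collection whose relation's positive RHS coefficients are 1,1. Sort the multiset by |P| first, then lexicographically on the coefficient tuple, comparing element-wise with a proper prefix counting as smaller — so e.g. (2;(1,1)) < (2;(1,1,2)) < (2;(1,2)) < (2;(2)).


14 minimal non-faces of Δ(Σ) (on 7 rays):

  • {3,5}:  v_{3} + v_{5} = 0  so sig = (2;())
  • {1,4}:  v_{1} + v_{4} = v_{2}  so sig = (2;(1))
  • {1,6}:  v_{1} + v_{6} = v_{5}  so sig = (2;(1))
  • {2,3}:  v_{2} + v_{3} = v_{7}  so sig = (2;(1))
  • {3,7}:  v_{3} + v_{7} = v_{6}  so sig = (2;(1))
  • {5,6}:  v_{5} + v_{6} = v_{7}  so sig = (2;(1))
  • {5,7}:  v_{5} + v_{7} = v_{2}  so sig = (2;(1))
  • {6,7}:  v_{6} + v_{7} = v_{4}  so sig = (2;(1))
  • {1,7}:  v_{1} + v_{7} = 2·v_{5}  so sig = (2;(2))
  • {2,6}:  v_{2} + v_{6} = 2·v_{7}  so sig = (2;(2))
  • {3,4}:  v_{3} + v_{4} = 2·v_{6}  so sig = (2;(2))
  • {4,5}:  v_{4} + v_{5} = 2·v_{7}  so sig = (2;(2))
  • {1,2}:  v_{1} + v_{2} = 3·v_{5}  so sig = (2;(3))
  • {2,4}:  v_{2} + v_{4} = 3·v_{7}  so sig = (2;(3))

Signatures (|P|; sorted positive RHS coefficients), sorted:
{ (2;()),  (2;(1)) ×7,  (2;(2)) ×4,  (2;(3)) ×2 }


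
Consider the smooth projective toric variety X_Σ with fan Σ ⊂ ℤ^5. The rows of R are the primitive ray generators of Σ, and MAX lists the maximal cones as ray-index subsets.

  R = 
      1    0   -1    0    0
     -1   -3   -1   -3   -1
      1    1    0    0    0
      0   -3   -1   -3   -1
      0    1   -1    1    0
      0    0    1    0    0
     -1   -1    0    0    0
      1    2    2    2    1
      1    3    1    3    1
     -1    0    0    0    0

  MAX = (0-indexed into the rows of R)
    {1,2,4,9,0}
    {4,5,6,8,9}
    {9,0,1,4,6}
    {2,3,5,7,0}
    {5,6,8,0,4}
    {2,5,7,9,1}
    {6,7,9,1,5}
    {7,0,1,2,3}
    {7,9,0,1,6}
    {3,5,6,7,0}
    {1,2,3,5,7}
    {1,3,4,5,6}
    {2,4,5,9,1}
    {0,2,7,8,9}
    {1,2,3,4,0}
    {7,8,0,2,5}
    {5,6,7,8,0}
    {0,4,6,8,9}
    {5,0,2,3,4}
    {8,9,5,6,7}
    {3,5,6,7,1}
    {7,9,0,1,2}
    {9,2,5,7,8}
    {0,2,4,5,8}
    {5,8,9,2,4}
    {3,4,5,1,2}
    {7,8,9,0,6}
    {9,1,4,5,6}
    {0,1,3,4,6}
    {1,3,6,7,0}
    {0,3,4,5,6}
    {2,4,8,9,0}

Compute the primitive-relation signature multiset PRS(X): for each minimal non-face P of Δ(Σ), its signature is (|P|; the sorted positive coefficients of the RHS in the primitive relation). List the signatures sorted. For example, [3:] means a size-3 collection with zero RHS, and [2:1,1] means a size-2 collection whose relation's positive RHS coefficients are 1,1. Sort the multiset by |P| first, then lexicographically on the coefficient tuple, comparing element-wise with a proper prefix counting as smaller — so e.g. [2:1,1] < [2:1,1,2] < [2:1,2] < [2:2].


The 7 primitive collections of Σ (r=10, n=5):

  P = {1,8}:  v_{1} + v_{8} = 0  so sig = [2:]
  P = {2,6}:  v_{2} + v_{6} = 0  so sig = [2:]
  P = {3,9}:  v_{3} + v_{9} = v_{1}  so sig = [2:1]
  P = {4,7}:  v_{4} + v_{7} = v_{8}  so sig = [2:1]
  P = {3,8}:  v_{3} + v_{8} = v_{0} + v_{5}  so sig = [2:1,1]
  P = {0,5,9}:  v_{0} + v_{5} + v_{9} = 0  so sig = [3:]
  P = {0,1,5}:  v_{0} + v_{1} + v_{5} = v_{3}  so sig = [3:1]

Hence PRS(X_Σ) =
    |P|=2: 5 collections, coeffs (), (), (1), (1), (1,1)
    |P|=3: 2 collections, coeffs (), (1)


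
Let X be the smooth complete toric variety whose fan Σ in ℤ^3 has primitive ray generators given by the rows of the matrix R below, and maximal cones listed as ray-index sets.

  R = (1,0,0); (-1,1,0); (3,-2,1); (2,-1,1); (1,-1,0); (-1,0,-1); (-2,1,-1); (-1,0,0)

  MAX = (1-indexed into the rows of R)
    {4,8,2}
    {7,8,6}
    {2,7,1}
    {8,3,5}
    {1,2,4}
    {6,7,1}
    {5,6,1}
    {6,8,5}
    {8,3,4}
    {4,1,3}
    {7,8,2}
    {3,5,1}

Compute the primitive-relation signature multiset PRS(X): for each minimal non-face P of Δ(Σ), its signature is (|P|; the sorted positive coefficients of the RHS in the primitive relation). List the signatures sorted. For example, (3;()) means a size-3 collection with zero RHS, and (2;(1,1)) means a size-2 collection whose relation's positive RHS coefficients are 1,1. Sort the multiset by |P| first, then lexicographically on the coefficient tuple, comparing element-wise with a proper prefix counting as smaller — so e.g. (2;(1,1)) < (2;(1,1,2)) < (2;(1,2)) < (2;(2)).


Δ(Σ) — 8 vertices, 10 min non-faces:

  P={1,8}:  v_{1} + v_{8} = 0  so sig = (2;())
  P={2,5}:  v_{2} + v_{5} = 0  so sig = (2;())
  P={4,7}:  v_{4} + v_{7} = 0  so sig = (2;())
  P={2,3}:  v_{2} + v_{3} = v_{4}  so sig = (2;(1))
  P={2,6}:  v_{2} + v_{6} = v_{7}  so sig = (2;(1))
  P={3,7}:  v_{3} + v_{7} = v_{5}  so sig = (2;(1))
  P={4,5}:  v_{4} + v_{5} = v_{3}  so sig = (2;(1))
  P={4,6}:  v_{4} + v_{6} = v_{5}  so sig = (2;(1))
  P={5,7}:  v_{5} + v_{7} = v_{6}  so sig = (2;(1))
  P={3,6}:  v_{3} + v_{6} = 2·v_{5}  so sig = (2;(2))

so the primitive-relation signature multiset is
{ (2;()) ×3,  (2;(1)) ×6,  (2;(2)) }


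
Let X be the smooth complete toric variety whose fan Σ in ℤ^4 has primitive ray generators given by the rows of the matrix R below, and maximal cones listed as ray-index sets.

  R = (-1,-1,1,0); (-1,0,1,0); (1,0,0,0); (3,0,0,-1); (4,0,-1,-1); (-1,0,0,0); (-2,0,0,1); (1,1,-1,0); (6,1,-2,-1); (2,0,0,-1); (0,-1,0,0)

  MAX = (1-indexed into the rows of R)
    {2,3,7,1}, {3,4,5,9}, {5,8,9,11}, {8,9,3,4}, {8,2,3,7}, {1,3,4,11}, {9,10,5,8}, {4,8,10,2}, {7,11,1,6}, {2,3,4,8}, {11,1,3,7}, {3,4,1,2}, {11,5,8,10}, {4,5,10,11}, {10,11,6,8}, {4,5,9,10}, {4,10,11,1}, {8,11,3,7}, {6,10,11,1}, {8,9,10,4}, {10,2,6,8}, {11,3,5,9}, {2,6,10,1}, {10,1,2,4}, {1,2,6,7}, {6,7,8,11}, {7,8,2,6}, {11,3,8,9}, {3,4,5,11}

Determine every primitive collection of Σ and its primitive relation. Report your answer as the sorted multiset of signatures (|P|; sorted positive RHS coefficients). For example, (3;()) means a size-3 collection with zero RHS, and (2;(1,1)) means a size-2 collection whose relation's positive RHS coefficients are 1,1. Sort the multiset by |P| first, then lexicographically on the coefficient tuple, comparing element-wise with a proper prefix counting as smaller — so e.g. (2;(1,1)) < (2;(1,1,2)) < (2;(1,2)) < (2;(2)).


Δ(Σ) — 11 vertices, 20 min non-faces:

  P={1,8}:  v_{1} + v_{8} = 0 — sig = (2;())
  P={3,6}:  v_{3} + v_{6} = 0 — sig = (2;())
  P={7,10}:  v_{7} + v_{10} = 0 — sig = (2;())
  P={2,5}:  v_{2} + v_{5} = v_{4} — sig = (2;(1))
  P={2,11}:  v_{2} + v_{11} = v_{1} — sig = (2;(1))
  P={3,10}:  v_{3} + v_{10} = v_{4} — sig = (2;(1))
  P={4,6}:  v_{4} + v_{6} = v_{10} — sig = (2;(1))
  P={4,7}:  v_{4} + v_{7} = v_{3} — sig = (2;(1))
  P={1,5}:  v_{1} + v_{5} = v_{4} + v_{11} — sig = (2;(1,1))
  P={1,9}:  v_{1} + v_{9} = v_{3} + v_{5} — sig = (2;(1,1))
  P={6,9}:  v_{6} + v_{9} = v_{5} + v_{8} — sig = (2;(1,1))
  P={2,9}:  v_{2} + v_{9} = v_{3} + v_{4} + v_{8} — sig = (2;(1,1,1))
  P={5,6}:  v_{5} + v_{6} = v_{8} + v_{10} + v_{11} — sig = (2;(1,1,1))
  P={5,7}:  v_{5} + v_{7} = v_{3} + v_{8} + v_{11} — sig = (2;(1,1,1))
  P={7,9}:  v_{7} + v_{9} = 2·v_{3} + 2·v_{8} + v_{11} — sig = (2;(1,2,2))
  P={3,5,8}:  v_{3} + v_{5} + v_{8} = v_{9} — sig = (3;(1))
  P={4,8,11}:  v_{4} + v_{8} + v_{11} = v_{5} — sig = (3;(1))
  P={4,5,8}:  v_{4} + v_{5} + v_{8} = v_{9} + v_{10} — sig = (3;(1,1))
  P={4,9,11}:  v_{4} + v_{9} + v_{11} = v_{3} + 2·v_{5} — sig = (3;(1,2))
  P={9,10,11}:  v_{9} + v_{10} + v_{11} = 2·v_{5} — sig = (3;(2))

so the primitive-relation signature multiset is
{ (2;()) ×3,  (2;(1)) ×5,  (2;(1,1)) ×3,  (2;(1,1,1)) ×3,  (2;(1,2,2)),  (3;(1)) ×2,  (3;(1,1)),  (3;(1,2)),  (3;(2)) }


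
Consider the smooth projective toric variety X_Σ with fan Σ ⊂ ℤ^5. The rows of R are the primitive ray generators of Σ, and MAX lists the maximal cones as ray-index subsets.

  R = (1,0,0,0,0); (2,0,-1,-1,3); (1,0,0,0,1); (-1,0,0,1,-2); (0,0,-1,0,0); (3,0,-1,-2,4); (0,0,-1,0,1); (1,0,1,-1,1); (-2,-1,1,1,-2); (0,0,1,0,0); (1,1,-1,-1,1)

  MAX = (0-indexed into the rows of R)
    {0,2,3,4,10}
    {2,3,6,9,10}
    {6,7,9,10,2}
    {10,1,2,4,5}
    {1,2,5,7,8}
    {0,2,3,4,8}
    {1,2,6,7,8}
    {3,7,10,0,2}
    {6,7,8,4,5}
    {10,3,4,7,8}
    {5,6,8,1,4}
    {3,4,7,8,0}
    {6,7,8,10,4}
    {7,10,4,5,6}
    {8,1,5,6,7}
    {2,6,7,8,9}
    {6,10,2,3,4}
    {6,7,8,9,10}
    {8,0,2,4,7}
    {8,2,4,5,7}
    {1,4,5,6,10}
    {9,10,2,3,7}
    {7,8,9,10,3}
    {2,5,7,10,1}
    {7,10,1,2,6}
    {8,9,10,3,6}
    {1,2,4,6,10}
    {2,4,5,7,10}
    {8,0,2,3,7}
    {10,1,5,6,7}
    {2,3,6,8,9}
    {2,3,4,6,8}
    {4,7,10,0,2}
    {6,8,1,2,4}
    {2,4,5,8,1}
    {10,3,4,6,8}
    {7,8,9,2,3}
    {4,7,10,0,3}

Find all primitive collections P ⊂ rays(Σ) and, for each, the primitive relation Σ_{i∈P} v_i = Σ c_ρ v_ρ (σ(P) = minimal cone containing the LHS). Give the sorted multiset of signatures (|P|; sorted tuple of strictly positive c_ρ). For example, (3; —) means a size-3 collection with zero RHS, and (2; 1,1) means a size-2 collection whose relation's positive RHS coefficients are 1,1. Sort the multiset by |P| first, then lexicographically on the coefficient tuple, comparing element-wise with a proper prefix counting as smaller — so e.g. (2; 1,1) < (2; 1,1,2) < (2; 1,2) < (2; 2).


Minimal non-faces — 18 found among 11 rays, 38 max cones:

  • {4,9}:  v_{4} + v_{9} = 0  ⇒ sig = (2; —)
  • {0,6}:  v_{0} + v_{6} = v_{2} + v_{4}  ⇒ sig = (2; 1,1)
  • {1,3}:  v_{1} + v_{3} = v_{2} + v_{4}  ⇒ sig = (2; 1,1)
  • {5,9}:  v_{5} + v_{9} = v_{1} + v_{7}  ⇒ sig = (2; 1,1)
  • {0,9}:  v_{0} + v_{9} = v_{2} + v_{3} + v_{7}  ⇒ sig = (2; 1,1,1)
  • {1,9}:  v_{1} + v_{9} = v_{2} + v_{6} + v_{7}  ⇒ sig = (2; 1,1,1)
  • {3,5}:  v_{3} + v_{5} = v_{2} + 2·v_{4} + v_{7}  ⇒ sig = (2; 1,1,2)
  • {0,1}:  v_{0} + v_{1} = 2·v_{2} + 2·v_{4} + v_{7}  ⇒ sig = (2; 1,2,2)
  • {0,5}:  v_{0} + v_{5} = 2·v_{2} + 3·v_{4} + 2·v_{7}  ⇒ sig = (2; 2,2,3)
  • {2,8,10}:  v_{2} + v_{8} + v_{10} = 0  ⇒ sig = (3; —)
  • {3,6,7}:  v_{3} + v_{6} + v_{7} = 0  ⇒ sig = (3; —)
  • {1,4,7}:  v_{1} + v_{4} + v_{7} = v_{5}  ⇒ sig = (3; 1)
  • {0,8,10}:  v_{0} + v_{8} + v_{10} = v_{3} + v_{4} + v_{7}  ⇒ sig = (3; 1,1,1)
  • {1,8,10}:  v_{1} + v_{8} + v_{10} = v_{4} + v_{6} + v_{7}  ⇒ sig = (3; 1,1,1)
  • {5,8,10}:  v_{5} + v_{8} + v_{10} = 2·v_{4} + v_{6} + 2·v_{7}  ⇒ sig = (3; 1,2,2)
  • {2,5,6}:  v_{2} + v_{5} + v_{6} = 2·v_{1}  ⇒ sig = (3; 2)
  • {2,3,4,7}:  v_{2} + v_{3} + v_{4} + v_{7} = v_{0}  ⇒ sig = (4; 1)
  • {2,4,6,7}:  v_{2} + v_{4} + v_{6} + v_{7} = v_{1}  ⇒ sig = (4; 1)

Hence PRS(X_Σ) =
[(2; —), (2; 1,1), (2; 1,1), (2; 1,1), (2; 1,1,1), (2; 1,1,1), (2; 1,1,2), (2; 1,2,2), (2; 2,2,3), (3; —), (3; —), (3; 1), (3; 1,1,1), (3; 1,1,1), (3; 1,2,2), (3; 2), (4; 1), (4; 1)]


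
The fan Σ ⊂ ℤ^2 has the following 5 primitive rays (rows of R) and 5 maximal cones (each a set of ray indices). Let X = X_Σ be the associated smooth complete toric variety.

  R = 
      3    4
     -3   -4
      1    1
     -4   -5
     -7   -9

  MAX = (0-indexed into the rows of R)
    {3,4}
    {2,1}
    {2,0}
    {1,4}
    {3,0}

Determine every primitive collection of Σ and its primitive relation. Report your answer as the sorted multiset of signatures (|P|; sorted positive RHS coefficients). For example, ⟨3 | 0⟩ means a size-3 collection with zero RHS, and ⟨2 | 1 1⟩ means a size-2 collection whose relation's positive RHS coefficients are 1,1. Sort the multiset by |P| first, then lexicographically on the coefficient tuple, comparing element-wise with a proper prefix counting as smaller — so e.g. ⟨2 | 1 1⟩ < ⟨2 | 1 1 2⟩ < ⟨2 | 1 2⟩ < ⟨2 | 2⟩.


The 5 primitive collections of Σ (r=5, n=2):

  P = {0,1}:  v_{0} + v_{1} = 0  so sig = ⟨2 | 0⟩
  P = {0,4}:  v_{0} + v_{4} = v_{3}  so sig = ⟨2 | 1⟩
  P = {1,3}:  v_{1} + v_{3} = v_{4}  so sig = ⟨2 | 1⟩
  P = {2,3}:  v_{2} + v_{3} = v_{1}  so sig = ⟨2 | 1⟩
  P = {2,4}:  v_{2} + v_{4} = 2·v_{1}  so sig = ⟨2 | 2⟩

so the primitive-relation signature multiset is
{ ⟨2 | 0⟩,  ⟨2 | 1⟩ ×3,  ⟨2 | 2⟩ }


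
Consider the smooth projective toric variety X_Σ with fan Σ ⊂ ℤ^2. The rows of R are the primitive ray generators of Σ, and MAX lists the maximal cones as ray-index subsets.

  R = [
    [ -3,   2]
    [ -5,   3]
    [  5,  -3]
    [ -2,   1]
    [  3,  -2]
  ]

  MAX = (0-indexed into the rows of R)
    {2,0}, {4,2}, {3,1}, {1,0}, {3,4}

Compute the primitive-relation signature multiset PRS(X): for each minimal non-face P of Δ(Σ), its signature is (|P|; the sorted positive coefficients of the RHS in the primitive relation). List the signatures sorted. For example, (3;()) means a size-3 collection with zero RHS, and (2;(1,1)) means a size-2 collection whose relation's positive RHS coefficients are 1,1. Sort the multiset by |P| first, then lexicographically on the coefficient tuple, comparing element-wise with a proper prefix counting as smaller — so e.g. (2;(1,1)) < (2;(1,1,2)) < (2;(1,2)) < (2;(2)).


5 collections generate NE(X_Σ); each relation:

  P={0,4}:  v_{0} + v_{4} = 0  so sig = (2;())
  P={1,2}:  v_{1} + v_{2} = 0  so sig = (2;())
  P={0,3}:  v_{0} + v_{3} = v_{1}  so sig = (2;(1))
  P={1,4}:  v_{1} + v_{4} = v_{3}  so sig = (2;(1))
  P={2,3}:  v_{2} + v_{3} = v_{4}  so sig = (2;(1))

so the primitive-relation signature multiset is
{ (2;()) ×2,  (2;(1)) ×3 }


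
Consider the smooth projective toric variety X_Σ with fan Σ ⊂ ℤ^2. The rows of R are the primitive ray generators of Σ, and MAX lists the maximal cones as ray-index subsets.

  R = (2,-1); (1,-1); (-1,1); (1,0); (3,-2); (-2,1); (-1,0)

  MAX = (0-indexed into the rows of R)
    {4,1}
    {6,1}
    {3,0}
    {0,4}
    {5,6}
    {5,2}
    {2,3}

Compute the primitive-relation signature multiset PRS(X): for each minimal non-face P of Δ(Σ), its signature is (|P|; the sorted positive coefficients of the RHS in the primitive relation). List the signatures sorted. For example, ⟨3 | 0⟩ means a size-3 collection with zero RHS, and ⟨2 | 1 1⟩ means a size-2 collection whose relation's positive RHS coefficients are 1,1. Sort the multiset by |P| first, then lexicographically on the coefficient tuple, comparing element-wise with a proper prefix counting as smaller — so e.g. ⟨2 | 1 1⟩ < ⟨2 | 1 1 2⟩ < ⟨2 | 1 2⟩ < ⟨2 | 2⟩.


Δ(Σ) — 7 vertices, 14 min non-faces:

  • {0,5}:  v_{0} + v_{5} = 0  so sig = ⟨2 | 0⟩
  • {1,2}:  v_{1} + v_{2} = 0  so sig = ⟨2 | 0⟩
  • {3,6}:  v_{3} + v_{6} = 0  so sig = ⟨2 | 0⟩
  • {0,1}:  v_{0} + v_{1} = v_{4}  so sig = ⟨2 | 1⟩
  • {0,2}:  v_{0} + v_{2} = v_{3}  so sig = ⟨2 | 1⟩
  • {0,6}:  v_{0} + v_{6} = v_{1}  so sig = ⟨2 | 1⟩
  • {1,3}:  v_{1} + v_{3} = v_{0}  so sig = ⟨2 | 1⟩
  • {1,5}:  v_{1} + v_{5} = v_{6}  so sig = ⟨2 | 1⟩
  • {2,4}:  v_{2} + v_{4} = v_{0}  so sig = ⟨2 | 1⟩
  • {2,6}:  v_{2} + v_{6} = v_{5}  so sig = ⟨2 | 1⟩
  • {3,5}:  v_{3} + v_{5} = v_{2}  so sig = ⟨2 | 1⟩
  • {4,5}:  v_{4} + v_{5} = v_{1}  so sig = ⟨2 | 1⟩
  • {3,4}:  v_{3} + v_{4} = 2·v_{0}  so sig = ⟨2 | 2⟩
  • {4,6}:  v_{4} + v_{6} = 2·v_{1}  so sig = ⟨2 | 2⟩

Hence PRS(X_Σ) =
{ ⟨2 | 0⟩ ×3,  ⟨2 | 1⟩ ×9,  ⟨2 | 2⟩ ×2 }


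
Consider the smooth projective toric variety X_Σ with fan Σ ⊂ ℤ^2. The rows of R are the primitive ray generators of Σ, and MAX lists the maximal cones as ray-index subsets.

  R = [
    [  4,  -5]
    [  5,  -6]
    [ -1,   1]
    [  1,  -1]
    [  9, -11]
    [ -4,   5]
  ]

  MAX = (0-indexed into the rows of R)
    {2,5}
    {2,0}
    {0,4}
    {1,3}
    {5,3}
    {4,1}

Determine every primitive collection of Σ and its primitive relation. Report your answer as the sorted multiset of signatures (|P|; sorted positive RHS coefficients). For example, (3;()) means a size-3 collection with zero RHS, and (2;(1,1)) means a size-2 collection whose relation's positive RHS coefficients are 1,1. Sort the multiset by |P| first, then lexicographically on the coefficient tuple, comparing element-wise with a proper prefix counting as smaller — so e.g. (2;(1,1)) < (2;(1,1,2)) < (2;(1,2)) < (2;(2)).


Minimal non-faces — 9 found among 6 rays, 6 max cones:

  P = {0,5}:  v_{0} + v_{5} = 0  →  sig = (2;())
  P = {2,3}:  v_{2} + v_{3} = 0  →  sig = (2;())
  P = {0,1}:  v_{0} + v_{1} = v_{4}  →  sig = (2;(1))
  P = {0,3}:  v_{0} + v_{3} = v_{1}  →  sig = (2;(1))
  P = {1,2}:  v_{1} + v_{2} = v_{0}  →  sig = (2;(1))
  P = {1,5}:  v_{1} + v_{5} = v_{3}  →  sig = (2;(1))
  P = {4,5}:  v_{4} + v_{5} = v_{1}  →  sig = (2;(1))
  P = {2,4}:  v_{2} + v_{4} = 2·v_{0}  →  sig = (2;(2))
  P = {3,4}:  v_{3} + v_{4} = 2·v_{1}  →  sig = (2;(2))

so the primitive-relation signature multiset is
    |P|=2: 9 collections, coeffs (), (), (1), (1), (1), (1), (1), (2), (2)


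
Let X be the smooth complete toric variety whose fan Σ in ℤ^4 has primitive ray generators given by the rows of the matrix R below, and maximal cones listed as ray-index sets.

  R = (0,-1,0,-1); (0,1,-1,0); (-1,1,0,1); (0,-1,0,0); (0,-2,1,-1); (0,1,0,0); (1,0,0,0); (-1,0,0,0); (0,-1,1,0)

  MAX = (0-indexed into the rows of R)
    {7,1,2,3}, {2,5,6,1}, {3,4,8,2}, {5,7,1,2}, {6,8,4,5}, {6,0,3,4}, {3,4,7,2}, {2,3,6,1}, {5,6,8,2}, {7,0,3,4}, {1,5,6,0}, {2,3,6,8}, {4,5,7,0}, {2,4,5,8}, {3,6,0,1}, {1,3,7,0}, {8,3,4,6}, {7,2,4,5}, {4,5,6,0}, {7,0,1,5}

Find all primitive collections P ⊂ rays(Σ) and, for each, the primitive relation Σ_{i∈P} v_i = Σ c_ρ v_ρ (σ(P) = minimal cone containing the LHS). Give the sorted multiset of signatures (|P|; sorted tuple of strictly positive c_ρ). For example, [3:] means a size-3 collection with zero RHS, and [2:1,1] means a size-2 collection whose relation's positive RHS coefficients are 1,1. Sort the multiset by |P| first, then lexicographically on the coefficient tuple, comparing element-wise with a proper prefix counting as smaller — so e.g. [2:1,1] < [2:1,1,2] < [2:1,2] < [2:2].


Σ has 8 primitive collections:

  P = {1,8}:  v_{1} + v_{8} = 0 ; sig = [2:]
  P = {3,5}:  v_{3} + v_{5} = 0 ; sig = [2:]
  P = {6,7}:  v_{6} + v_{7} = 0 ; sig = [2:]
  P = {0,2}:  v_{0} + v_{2} = v_{7} ; sig = [2:1]
  P = {0,8}:  v_{0} + v_{8} = v_{4} ; sig = [2:1]
  P = {1,4}:  v_{1} + v_{4} = v_{0} ; sig = [2:1]
  P = {7,8}:  v_{7} + v_{8} = v_{2} + v_{4} ; sig = [2:1,1]
  P = {2,4,6}:  v_{2} + v_{4} + v_{6} = v_{8} ; sig = [3:1]

Sorted signature multiset PRS(X):
[[2:], [2:], [2:], [2:1], [2:1], [2:1], [2:1,1], [3:1]]


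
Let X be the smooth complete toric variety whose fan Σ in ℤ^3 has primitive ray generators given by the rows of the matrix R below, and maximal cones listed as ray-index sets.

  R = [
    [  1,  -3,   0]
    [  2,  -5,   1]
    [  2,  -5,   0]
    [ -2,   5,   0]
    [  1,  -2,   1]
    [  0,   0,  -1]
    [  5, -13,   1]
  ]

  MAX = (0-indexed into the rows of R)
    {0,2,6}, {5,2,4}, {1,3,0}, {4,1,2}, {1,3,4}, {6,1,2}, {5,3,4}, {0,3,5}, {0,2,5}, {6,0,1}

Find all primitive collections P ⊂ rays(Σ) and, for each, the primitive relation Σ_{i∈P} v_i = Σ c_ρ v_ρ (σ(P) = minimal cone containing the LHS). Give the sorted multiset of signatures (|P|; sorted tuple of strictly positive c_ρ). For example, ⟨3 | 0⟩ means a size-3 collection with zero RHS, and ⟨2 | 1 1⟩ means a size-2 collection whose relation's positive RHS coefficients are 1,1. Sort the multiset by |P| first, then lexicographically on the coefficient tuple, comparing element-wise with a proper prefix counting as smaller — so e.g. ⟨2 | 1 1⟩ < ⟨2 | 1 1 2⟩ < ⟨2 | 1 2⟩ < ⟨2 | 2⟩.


Minimal non-faces — 7 found among 7 rays, 10 max cones:

  P={2,3}:  v_{2} + v_{3} = 0  so sig = ⟨2 | 0⟩
  P={0,4}:  v_{0} + v_{4} = v_{1}  so sig = ⟨2 | 1⟩
  P={1,5}:  v_{1} + v_{5} = v_{2}  so sig = ⟨2 | 1⟩
  P={3,6}:  v_{3} + v_{6} = v_{0} + v_{1}  so sig = ⟨2 | 1 1⟩
  P={4,6}:  v_{4} + v_{6} = 2·v_{1} + v_{2}  so sig = ⟨2 | 1 2⟩
  P={5,6}:  v_{5} + v_{6} = v_{0} + 2·v_{2}  so sig = ⟨2 | 1 2⟩
  P={0,1,2}:  v_{0} + v_{1} + v_{2} = v_{6}  so sig = ⟨3 | 1⟩

Hence PRS(X_Σ) =
    ⟨2 | 0⟩
    ⟨2 | 1⟩
    ⟨2 | 1⟩
    ⟨2 | 1 1⟩
    ⟨2 | 1 2⟩
    ⟨2 | 1 2⟩
    ⟨3 | 1⟩


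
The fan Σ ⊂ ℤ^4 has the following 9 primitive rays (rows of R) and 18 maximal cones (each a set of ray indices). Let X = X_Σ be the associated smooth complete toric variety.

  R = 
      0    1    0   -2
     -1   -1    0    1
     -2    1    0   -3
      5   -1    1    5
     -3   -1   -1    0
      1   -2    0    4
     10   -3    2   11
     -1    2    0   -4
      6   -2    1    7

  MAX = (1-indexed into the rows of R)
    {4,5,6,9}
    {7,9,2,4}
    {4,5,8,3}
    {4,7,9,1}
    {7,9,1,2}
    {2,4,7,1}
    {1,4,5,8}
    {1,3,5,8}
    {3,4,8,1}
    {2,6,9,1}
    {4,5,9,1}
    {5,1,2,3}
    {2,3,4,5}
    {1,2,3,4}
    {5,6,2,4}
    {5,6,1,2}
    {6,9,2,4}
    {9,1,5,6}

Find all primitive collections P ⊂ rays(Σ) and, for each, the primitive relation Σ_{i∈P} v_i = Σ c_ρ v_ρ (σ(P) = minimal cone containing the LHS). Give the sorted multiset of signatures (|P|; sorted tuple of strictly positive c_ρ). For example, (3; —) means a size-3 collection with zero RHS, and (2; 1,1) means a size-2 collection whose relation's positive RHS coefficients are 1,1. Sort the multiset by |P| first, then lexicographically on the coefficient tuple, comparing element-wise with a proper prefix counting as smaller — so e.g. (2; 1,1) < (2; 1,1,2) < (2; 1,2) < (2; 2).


Δ(Σ) — 9 vertices, 14 min non-faces:

  • {6,8}:  v_{6} + v_{8} = 0  →  sig = (2; —)
  • {2,8}:  v_{2} + v_{8} = v_{3}  →  sig = (2; 1)
  • {3,6}:  v_{3} + v_{6} = v_{2}  →  sig = (2; 1)
  • {5,7}:  v_{5} + v_{7} = v_{6} + v_{9}  →  sig = (2; 1,1)
  • {8,9}:  v_{8} + v_{9} = v_{1} + v_{4}  →  sig = (2; 1,1)
  • {3,9}:  v_{3} + v_{9} = v_{1} + v_{2} + v_{4}  →  sig = (2; 1,1,1)
  • {6,7}:  v_{6} + v_{7} = v_{2} + 2·v_{9}  →  sig = (2; 1,2)
  • {7,8}:  v_{7} + v_{8} = 2·v_{1} + v_{2} + 2·v_{4}  →  sig = (2; 1,2,2)
  • {3,7}:  v_{3} + v_{7} = 2·v_{1} + 2·v_{2} + 2·v_{4}  →  sig = (2; 2,2,2)
  • {1,4,6}:  v_{1} + v_{4} + v_{6} = v_{9}  →  sig = (3; 1)
  • {2,5,9}:  v_{2} + v_{5} + v_{9} = 2·v_{6}  →  sig = (3; 2)
  • {1,3,4,5}:  v_{1} + v_{3} + v_{4} + v_{5} = 0  →  sig = (4; —)
  • {1,2,4,5}:  v_{1} + v_{2} + v_{4} + v_{5} = v_{6}  →  sig = (4; 1)
  • {1,2,4,9}:  v_{1} + v_{2} + v_{4} + v_{9} = v_{7}  →  sig = (4; 1)

Sorted signature multiset PRS(X):
    (2; —)
    (2; 1)
    (2; 1)
    (2; 1,1)
    (2; 1,1)
    (2; 1,1,1)
    (2; 1,2)
    (2; 1,2,2)
    (2; 2,2,2)
    (3; 1)
    (3; 2)
    (4; —)
    (4; 1)
    (4; 1)


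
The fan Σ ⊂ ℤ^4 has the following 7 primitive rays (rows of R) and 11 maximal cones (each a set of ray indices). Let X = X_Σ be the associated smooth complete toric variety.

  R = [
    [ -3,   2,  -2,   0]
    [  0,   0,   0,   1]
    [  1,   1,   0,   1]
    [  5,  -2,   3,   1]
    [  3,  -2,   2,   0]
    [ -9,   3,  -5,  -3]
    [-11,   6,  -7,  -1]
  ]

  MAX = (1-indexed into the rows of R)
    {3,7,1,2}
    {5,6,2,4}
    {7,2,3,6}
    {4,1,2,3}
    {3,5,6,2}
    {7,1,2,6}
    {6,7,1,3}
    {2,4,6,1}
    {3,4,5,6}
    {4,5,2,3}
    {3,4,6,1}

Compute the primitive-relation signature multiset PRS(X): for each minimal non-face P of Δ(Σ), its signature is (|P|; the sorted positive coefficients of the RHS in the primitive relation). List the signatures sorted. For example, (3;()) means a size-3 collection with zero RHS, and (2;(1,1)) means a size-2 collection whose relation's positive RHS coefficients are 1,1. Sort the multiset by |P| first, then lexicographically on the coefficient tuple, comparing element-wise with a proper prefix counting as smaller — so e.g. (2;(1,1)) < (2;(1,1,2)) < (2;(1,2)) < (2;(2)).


5 collections generate NE(X_Σ); each relation:

  {1,5}:  v_{1} + v_{5} = 0  ⟹  sig = (2;())
  {5,7}:  v_{5} + v_{7} = v_{2} + v_{3} + v_{6}  ⟹  sig = (2;(1,1,1))
  {4,7}:  v_{4} + v_{7} = 2·v_{1}  ⟹  sig = (2;(2))
  {1,2,3,6}:  v_{1} + v_{2} + v_{3} + v_{6} = v_{7}  ⟹  sig = (4;(1))
  {2,3,4,6}:  v_{2} + v_{3} + v_{4} + v_{6} = v_{1}  ⟹  sig = (4;(1))

Sorted signature multiset PRS(X):
[(2;()), (2;(1,1,1)), (2;(2)), (4;(1)), (4;(1))]


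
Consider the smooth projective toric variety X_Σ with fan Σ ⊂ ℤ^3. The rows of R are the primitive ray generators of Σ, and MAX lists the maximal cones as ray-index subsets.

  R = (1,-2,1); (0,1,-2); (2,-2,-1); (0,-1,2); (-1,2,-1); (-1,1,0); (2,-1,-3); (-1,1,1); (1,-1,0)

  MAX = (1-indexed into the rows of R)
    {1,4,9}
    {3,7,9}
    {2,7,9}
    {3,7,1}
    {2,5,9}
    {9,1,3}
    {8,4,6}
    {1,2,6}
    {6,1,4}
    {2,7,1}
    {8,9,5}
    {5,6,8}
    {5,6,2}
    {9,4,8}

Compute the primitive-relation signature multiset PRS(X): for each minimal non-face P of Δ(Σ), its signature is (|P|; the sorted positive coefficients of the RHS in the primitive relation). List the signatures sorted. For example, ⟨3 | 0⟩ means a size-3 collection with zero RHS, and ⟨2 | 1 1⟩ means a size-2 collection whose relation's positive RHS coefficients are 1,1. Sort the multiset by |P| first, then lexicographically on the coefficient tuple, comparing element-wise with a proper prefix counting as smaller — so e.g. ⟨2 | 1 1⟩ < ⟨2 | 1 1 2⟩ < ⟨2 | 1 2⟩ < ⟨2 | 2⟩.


Primitive collections (17):

  • {1,5}:  v_{1} + v_{5} = 0  ⇒ sig = ⟨2 | 0⟩
  • {2,4}:  v_{2} + v_{4} = 0  ⇒ sig = ⟨2 | 0⟩
  • {6,9}:  v_{6} + v_{9} = 0  ⇒ sig = ⟨2 | 0⟩
  • {1,8}:  v_{1} + v_{8} = v_{4}  ⇒ sig = ⟨2 | 1⟩
  • {2,3}:  v_{2} + v_{3} = v_{7}  ⇒ sig = ⟨2 | 1⟩
  • {2,8}:  v_{2} + v_{8} = v_{5}  ⇒ sig = ⟨2 | 1⟩
  • {3,8}:  v_{3} + v_{8} = v_{9}  ⇒ sig = ⟨2 | 1⟩
  • {4,5}:  v_{4} + v_{5} = v_{8}  ⇒ sig = ⟨2 | 1⟩
  • {4,7}:  v_{4} + v_{7} = v_{3}  ⇒ sig = ⟨2 | 1⟩
  • {3,4}:  v_{3} + v_{4} = v_{1} + v_{9}  ⇒ sig = ⟨2 | 1 1⟩
  • {3,5}:  v_{3} + v_{5} = v_{2} + v_{9}  ⇒ sig = ⟨2 | 1 1⟩
  • {3,6}:  v_{3} + v_{6} = v_{1} + v_{2}  ⇒ sig = ⟨2 | 1 1⟩
  • {7,8}:  v_{7} + v_{8} = v_{2} + v_{9}  ⇒ sig = ⟨2 | 1 1⟩
  • {5,7}:  v_{5} + v_{7} = 2·v_{2} + v_{9}  ⇒ sig = ⟨2 | 1 2⟩
  • {6,7}:  v_{6} + v_{7} = v_{1} + 2·v_{2}  ⇒ sig = ⟨2 | 1 2⟩
  • {1,2,9}:  v_{1} + v_{2} + v_{9} = v_{3}  ⇒ sig = ⟨3 | 1⟩
  • {1,7,9}:  v_{1} + v_{7} + v_{9} = 2·v_{3}  ⇒ sig = ⟨3 | 2⟩

so the primitive-relation signature multiset is
[⟨2 | 0⟩, ⟨2 | 0⟩, ⟨2 | 0⟩, ⟨2 | 1⟩, ⟨2 | 1⟩, ⟨2 | 1⟩, ⟨2 | 1⟩, ⟨2 | 1⟩, ⟨2 | 1⟩, ⟨2 | 1 1⟩, ⟨2 | 1 1⟩, ⟨2 | 1 1⟩, ⟨2 | 1 1⟩, ⟨2 | 1 2⟩, ⟨2 | 1 2⟩, ⟨3 | 1⟩, ⟨3 | 2⟩]


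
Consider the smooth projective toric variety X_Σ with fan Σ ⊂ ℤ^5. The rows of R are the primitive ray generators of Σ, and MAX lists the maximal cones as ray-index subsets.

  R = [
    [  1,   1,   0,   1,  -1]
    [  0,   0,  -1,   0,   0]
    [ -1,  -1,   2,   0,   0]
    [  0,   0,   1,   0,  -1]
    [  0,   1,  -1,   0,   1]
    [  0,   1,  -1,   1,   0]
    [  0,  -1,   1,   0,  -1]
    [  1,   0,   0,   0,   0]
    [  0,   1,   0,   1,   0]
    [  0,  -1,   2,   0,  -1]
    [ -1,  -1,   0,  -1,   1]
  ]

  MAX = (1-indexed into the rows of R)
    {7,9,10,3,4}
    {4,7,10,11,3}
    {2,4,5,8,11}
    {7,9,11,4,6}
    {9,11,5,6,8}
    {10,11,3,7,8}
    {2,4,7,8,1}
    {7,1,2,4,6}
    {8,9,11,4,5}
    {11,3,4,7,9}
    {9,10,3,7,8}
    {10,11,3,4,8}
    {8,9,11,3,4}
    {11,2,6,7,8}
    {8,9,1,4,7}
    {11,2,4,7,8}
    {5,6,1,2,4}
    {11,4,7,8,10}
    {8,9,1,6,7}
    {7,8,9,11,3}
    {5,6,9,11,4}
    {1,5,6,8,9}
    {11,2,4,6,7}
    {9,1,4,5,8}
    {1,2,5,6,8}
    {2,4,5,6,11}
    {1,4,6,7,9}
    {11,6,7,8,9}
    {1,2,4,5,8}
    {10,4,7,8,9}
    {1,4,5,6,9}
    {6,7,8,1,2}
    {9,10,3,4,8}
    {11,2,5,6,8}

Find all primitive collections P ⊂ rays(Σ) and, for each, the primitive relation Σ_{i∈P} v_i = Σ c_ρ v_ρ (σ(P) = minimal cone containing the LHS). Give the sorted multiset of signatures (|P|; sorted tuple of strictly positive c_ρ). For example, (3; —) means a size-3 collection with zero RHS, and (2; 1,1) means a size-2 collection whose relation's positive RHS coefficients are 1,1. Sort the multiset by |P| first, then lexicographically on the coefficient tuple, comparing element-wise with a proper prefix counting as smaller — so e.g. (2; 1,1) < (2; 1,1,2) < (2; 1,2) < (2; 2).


|primitive collections| = 15. Relations:

  {1,11}:  v_{1} + v_{11} = 0  so sig = (2; —)
  {5,7}:  v_{5} + v_{7} = 0  so sig = (2; —)
  {2,9}:  v_{2} + v_{9} = v_{6}  so sig = (2; 1)
  {2,10}:  v_{2} + v_{10} = v_{7}  so sig = (2; 1)
  {1,3}:  v_{1} + v_{3} = v_{9} + v_{10}  so sig = (2; 1,1)
  {6,10}:  v_{6} + v_{10} = v_{7} + v_{9}  so sig = (2; 1,1)
  {2,3}:  v_{2} + v_{3} = v_{7} + v_{9} + v_{11}  so sig = (2; 1,1,1)
  {1,10}:  v_{1} + v_{10} = v_{4} + v_{7} + v_{8} + v_{9}  so sig = (2; 1,1,1,1)
  {5,10}:  v_{5} + v_{10} = v_{4} + v_{8} + v_{9} + v_{11}  so sig = (2; 1,1,1,1)
  {3,6}:  v_{3} + v_{6} = v_{7} + 2·v_{9} + v_{11}  so sig = (2; 1,1,2)
  {3,5}:  v_{3} + v_{5} = v_{4} + v_{8} + 2·v_{9} + 2·v_{11}  so sig = (2; 1,1,2,2)
  {4,6,8}:  v_{4} + v_{6} + v_{8} = v_{1}  so sig = (3; 1)
  {9,10,11}:  v_{9} + v_{10} + v_{11} = v_{3}  so sig = (3; 1)
  {3,4,7,8}:  v_{3} + v_{4} + v_{7} + v_{8} = 2·v_{10}  so sig = (4; 2)
  {4,7,8,9,11}:  v_{4} + v_{7} + v_{8} + v_{9} + v_{11} = v_{10}  so sig = (5; 1)

so the primitive-relation signature multiset is
[(2; —), (2; —), (2; 1), (2; 1), (2; 1,1), (2; 1,1), (2; 1,1,1), (2; 1,1,1,1), (2; 1,1,1,1), (2; 1,1,2), (2; 1,1,2,2), (3; 1), (3; 1), (4; 2), (5; 1)]


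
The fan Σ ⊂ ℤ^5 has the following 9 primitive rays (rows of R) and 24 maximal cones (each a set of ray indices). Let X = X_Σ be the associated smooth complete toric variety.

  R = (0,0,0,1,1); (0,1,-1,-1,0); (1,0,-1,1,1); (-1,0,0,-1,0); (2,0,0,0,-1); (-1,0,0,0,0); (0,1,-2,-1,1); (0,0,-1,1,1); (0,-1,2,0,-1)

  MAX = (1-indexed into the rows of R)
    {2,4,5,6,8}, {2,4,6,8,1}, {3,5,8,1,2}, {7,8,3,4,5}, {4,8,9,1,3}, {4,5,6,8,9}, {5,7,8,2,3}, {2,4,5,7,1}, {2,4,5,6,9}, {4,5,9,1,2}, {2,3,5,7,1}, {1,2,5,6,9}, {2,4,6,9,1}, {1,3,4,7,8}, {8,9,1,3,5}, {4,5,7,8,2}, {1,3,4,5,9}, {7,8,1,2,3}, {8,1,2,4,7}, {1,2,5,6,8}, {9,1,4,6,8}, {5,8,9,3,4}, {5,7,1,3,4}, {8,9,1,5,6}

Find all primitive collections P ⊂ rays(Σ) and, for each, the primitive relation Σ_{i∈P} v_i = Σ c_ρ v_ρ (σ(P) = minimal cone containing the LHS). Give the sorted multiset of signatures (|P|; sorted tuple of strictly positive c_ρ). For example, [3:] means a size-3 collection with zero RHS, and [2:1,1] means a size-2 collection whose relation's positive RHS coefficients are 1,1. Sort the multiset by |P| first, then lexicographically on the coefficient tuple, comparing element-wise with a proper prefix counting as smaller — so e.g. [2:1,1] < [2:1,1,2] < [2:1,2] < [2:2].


Σ has 9 primitive collections:

  P={3,6}:  v_{3} + v_{6} = v_{8} — sig = [2:1]
  P={6,7}:  v_{6} + v_{7} = v_{2} + v_{4} + v_{8} — sig = [2:1,1,1]
  P={7,9}:  v_{7} + v_{9} = v_{1} + 2·v_{4} + v_{5} — sig = [2:1,1,2]
  P={2,8,9}:  v_{2} + v_{8} + v_{9} = 0 — sig = [3:]
  P={2,3,4}:  v_{2} + v_{3} + v_{4} = v_{7} — sig = [3:1]
  P={2,3,9}:  v_{2} + v_{3} + v_{9} = v_{1} + v_{4} + v_{5} — sig = [3:1,1,1]
  P={1,4,5,6}:  v_{1} + v_{4} + v_{5} + v_{6} = 0 — sig = [4:]
  P={1,4,5,8}:  v_{1} + v_{4} + v_{5} + v_{8} = v_{3} — sig = [4:1]
  P={1,5,7,8}:  v_{1} + v_{5} + v_{7} + v_{8} = v_{2} + 2·v_{3} — sig = [4:1,2]

Hence PRS(X_Σ) =
    [2:1]
    [2:1,1,1]
    [2:1,1,2]
    [3:]
    [3:1]
    [3:1,1,1]
    [4:]
    [4:1]
    [4:1,2]


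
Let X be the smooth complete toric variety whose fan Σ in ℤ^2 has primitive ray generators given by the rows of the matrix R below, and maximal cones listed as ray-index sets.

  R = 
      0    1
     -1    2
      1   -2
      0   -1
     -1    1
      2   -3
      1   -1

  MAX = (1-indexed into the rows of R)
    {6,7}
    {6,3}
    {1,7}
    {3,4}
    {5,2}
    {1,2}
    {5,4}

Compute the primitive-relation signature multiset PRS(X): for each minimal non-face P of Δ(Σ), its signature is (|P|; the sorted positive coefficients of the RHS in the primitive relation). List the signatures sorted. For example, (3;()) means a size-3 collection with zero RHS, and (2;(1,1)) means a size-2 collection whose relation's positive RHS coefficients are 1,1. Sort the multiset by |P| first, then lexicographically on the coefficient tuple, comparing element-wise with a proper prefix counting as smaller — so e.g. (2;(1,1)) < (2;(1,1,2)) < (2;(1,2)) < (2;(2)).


Σ has 14 primitive collections:

  • {1,4}:  v_{1} + v_{4} = 0  ⇒ sig = (2;())
  • {2,3}:  v_{2} + v_{3} = 0  ⇒ sig = (2;())
  • {5,7}:  v_{5} + v_{7} = 0  ⇒ sig = (2;())
  • {1,3}:  v_{1} + v_{3} = v_{7}  ⇒ sig = (2;(1))
  • {1,5}:  v_{1} + v_{5} = v_{2}  ⇒ sig = (2;(1))
  • {2,4}:  v_{2} + v_{4} = v_{5}  ⇒ sig = (2;(1))
  • {2,6}:  v_{2} + v_{6} = v_{7}  ⇒ sig = (2;(1))
  • {2,7}:  v_{2} + v_{7} = v_{1}  ⇒ sig = (2;(1))
  • {3,5}:  v_{3} + v_{5} = v_{4}  ⇒ sig = (2;(1))
  • {3,7}:  v_{3} + v_{7} = v_{6}  ⇒ sig = (2;(1))
  • {4,7}:  v_{4} + v_{7} = v_{3}  ⇒ sig = (2;(1))
  • {5,6}:  v_{5} + v_{6} = v_{3}  ⇒ sig = (2;(1))
  • {1,6}:  v_{1} + v_{6} = 2·v_{7}  ⇒ sig = (2;(2))
  • {4,6}:  v_{4} + v_{6} = 2·v_{3}  ⇒ sig = (2;(2))

so the primitive-relation signature multiset is
    |P|=2: 14 collections, coeffs (), (), (), (1), (1), (1), (1), (1), (1), (1), (1), (1), (2), (2)
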